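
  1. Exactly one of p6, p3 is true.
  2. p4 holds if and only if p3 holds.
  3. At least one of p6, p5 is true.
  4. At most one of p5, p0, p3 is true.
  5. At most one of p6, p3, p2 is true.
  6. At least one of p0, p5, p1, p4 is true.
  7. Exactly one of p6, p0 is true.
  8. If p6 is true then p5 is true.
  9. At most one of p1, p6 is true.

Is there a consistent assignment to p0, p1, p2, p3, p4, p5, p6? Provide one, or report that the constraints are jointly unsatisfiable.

p0 = False, p1 = False, p2 = False, p3 = False, p4 = False, p5 = True, p6 = True

  (1) {p6, p3}: 1 true — exactly one ✓
  (2) p4=F, p3=F — same ✓
  (3) {p6, p5}: 2 true — at least one ✓
  (4) {p5, p0, p3}: 1 true — at most one ✓
  (5) {p6, p3, p2}: 1 true — at most one ✓
  (6) {p0, p5, p1, p4}: 1 true — at least one ✓
  (7) {p6, p0}: 1 true — exactly one ✓
  (8) p6=T ⇒ p5: T ✓
  (9) {p1, p6}: 1 true — at most one ✓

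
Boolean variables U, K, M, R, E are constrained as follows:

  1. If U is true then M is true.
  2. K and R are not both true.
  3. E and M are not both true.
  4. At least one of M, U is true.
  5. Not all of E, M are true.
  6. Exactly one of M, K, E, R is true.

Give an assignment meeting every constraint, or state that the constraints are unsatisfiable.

U: False, K: False, M: True, R: False, E: False

  (1) U=F ⇒ M: vacuous ✓
  (2) K=F, R=F — not both ✓
  (3) E=F, M=T — not both ✓
  (4) {M, U}: 1 true — at least one ✓
  (5) {E, M}: 1/2 true — not all ✓
  (6) {M, K, E, R}: 1 true — exactly one ✓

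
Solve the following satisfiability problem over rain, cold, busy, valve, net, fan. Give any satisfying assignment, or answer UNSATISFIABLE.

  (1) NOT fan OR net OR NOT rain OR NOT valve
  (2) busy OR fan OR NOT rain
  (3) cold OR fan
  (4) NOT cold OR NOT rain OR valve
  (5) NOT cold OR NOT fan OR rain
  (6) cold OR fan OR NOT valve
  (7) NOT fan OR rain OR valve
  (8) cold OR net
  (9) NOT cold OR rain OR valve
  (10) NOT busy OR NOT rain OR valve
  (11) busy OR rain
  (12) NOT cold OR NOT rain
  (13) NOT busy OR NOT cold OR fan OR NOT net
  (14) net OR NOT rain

rain=F, cold=T, busy=T, valve=T, net=F, fan=F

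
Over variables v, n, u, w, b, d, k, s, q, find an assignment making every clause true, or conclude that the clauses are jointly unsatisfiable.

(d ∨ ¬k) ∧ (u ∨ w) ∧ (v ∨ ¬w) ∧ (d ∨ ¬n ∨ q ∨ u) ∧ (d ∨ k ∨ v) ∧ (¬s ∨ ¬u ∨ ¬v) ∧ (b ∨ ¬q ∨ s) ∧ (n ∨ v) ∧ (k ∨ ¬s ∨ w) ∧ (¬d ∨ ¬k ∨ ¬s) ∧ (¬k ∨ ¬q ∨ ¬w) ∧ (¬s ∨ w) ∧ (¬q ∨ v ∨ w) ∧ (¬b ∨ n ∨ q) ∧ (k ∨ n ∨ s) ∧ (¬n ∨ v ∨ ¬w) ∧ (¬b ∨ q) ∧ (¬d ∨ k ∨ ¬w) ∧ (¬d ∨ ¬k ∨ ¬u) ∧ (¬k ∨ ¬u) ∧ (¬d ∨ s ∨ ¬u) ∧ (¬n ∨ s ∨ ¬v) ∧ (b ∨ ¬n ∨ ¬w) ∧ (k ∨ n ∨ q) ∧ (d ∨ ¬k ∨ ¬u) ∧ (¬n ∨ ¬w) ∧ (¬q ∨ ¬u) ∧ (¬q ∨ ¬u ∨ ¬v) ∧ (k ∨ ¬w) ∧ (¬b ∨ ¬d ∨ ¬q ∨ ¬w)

v = True, n = False, u = False, w = True, b = False, d = True, k = True, s = False, q = False

Set v = True.
Try n = True:
  (¬n ∨ s ∨ ¬v) forces s = True.
  (¬s ∨ ¬u ∨ ¬v) forces u = False.
  (u ∨ w) forces w = True.
  clause (¬n ∨ ¬w) is falsified — backtrack.
So n = False.
Set u = False.
  then (u ∨ w) forces w = True.
  then (k ∨ ¬w) forces k = True.
  then (d ∨ ¬k) forces d = True.
  then (¬d ∨ ¬k ∨ ¬s) forces s = False.
  then (¬k ∨ ¬q ∨ ¬w) forces q = False.
  then (¬b ∨ n ∨ q) forces b = False.
All clauses satisfied.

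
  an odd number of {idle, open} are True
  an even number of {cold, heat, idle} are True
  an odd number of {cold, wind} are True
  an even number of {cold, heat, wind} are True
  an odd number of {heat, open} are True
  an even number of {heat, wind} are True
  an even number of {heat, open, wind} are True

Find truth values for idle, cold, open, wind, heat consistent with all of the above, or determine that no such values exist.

idle=T, cold=F, open=F, wind=T, heat=T

{idle, open}: 1 true → odd ✓
{cold, heat, idle}: 2 true → even ✓
{cold, wind}: 1 true → odd ✓
{cold, heat, wind}: 2 true → even ✓
{heat, open}: 1 true → odd ✓
{heat, wind}: 2 true → even ✓
{heat, open, wind}: 2 true → even ✓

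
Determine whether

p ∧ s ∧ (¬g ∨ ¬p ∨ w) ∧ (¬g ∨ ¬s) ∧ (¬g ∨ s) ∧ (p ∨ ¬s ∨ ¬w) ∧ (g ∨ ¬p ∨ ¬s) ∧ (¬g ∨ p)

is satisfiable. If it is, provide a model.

Case s = True:
  (p) forces p = True.
  (¬g ∨ ¬s) forces g = False.
  Clause (g ∨ ¬p ∨ ¬s) is falsified — contradiction.
Case s = False:
  Clause (s) is falsified — contradiction.
Both cases fail, so the formula is unsatisfiable.

The formula is unsatisfiable.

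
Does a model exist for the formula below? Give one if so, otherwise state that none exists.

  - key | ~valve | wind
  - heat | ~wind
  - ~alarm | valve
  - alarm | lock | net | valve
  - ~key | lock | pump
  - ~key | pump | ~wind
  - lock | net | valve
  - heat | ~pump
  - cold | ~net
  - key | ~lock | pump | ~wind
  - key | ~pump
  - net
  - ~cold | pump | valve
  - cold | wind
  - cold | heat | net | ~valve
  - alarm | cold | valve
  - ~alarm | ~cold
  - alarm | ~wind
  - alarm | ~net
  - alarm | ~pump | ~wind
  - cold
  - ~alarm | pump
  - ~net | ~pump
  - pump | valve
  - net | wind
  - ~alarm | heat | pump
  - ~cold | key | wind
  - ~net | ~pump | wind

No satisfying assignment exists.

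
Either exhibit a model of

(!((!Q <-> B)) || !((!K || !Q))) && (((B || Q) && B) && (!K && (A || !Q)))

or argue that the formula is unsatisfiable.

Q: True, K: False, B: True, A: True

  !((!Q <-> B)) || !((!K || !Q)) = True
    !((!Q <-> B)) = True
      !Q <-> B = False
        !Q = False
    !((!K || !Q)) = False
      !K || !Q = True
        !K = True
        !Q = False
  ((B || Q) && B) && (!K && (A || !Q)) = True
    (B || Q) && B = True
      B || Q = True
    !K && (A || !Q) = True
      !K = True
      A || !Q = True
        !Q = False
Both conjuncts True, so the formula holds.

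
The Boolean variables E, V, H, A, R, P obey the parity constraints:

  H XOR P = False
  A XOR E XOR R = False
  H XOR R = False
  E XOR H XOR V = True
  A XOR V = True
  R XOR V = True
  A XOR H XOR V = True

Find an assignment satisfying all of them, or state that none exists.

E = False, V = True, H = False, A = False, R = False, P = False

H XOR P = F XOR F = False ✓
A XOR E XOR R = F XOR F XOR F = False ✓
H XOR R = F XOR F = False ✓
E XOR H XOR V = F XOR F XOR T = True ✓
A XOR V = F XOR T = True ✓
R XOR V = F XOR T = True ✓
A XOR H XOR V = F XOR F XOR T = True ✓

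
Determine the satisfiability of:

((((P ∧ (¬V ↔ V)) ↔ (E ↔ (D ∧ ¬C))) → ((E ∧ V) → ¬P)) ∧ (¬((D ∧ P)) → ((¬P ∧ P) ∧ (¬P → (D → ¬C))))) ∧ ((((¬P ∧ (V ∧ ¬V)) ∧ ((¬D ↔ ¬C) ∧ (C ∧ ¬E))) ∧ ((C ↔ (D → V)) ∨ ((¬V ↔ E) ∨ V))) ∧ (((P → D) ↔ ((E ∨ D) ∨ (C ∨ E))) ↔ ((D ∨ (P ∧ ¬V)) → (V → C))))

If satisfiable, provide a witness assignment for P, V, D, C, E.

UNSATISFIABLE

Case P = True: the conjunct ¬P is False.
Case P = False: the conjunct ¬((D ∧ P)) → ((¬P ∧ P) ∧ (¬P → (D → ¬C))) becomes ¬False → (False ∧ (D → ¬C)) = False.
Both cases fail — unsatisfiable.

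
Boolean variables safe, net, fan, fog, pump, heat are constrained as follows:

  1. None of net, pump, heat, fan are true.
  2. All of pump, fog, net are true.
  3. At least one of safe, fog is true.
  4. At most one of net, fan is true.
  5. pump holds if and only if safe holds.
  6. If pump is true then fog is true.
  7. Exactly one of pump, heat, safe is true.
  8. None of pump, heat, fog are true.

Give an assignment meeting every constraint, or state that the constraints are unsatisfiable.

The formula is unsatisfiable.

Case net = True:
  Constraint (1) is violated (net=T) — contradiction.
Case net = False:
  Constraint (2) is violated (net=F) — contradiction.
Both cases fail — unsatisfiable.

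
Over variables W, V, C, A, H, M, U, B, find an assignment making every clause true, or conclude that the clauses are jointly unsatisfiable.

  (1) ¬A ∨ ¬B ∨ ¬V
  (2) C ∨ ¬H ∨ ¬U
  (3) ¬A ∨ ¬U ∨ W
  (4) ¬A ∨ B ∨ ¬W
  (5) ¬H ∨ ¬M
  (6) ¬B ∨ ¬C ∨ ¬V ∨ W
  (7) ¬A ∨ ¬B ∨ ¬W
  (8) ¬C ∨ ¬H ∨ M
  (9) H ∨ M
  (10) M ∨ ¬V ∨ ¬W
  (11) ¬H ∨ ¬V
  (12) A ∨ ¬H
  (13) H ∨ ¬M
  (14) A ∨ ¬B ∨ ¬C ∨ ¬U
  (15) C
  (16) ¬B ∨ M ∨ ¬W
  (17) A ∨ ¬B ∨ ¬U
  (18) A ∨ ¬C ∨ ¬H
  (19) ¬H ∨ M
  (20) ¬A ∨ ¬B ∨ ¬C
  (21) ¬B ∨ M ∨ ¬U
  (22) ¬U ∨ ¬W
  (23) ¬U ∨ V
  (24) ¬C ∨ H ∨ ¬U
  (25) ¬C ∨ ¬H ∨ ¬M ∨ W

Case H = True:
  (¬H ∨ ¬M) forces M = False.
  Clause (¬H ∨ M) is falsified — contradiction.
Case H = False:
  (H ∨ M) forces M = True.
  Clause (H ∨ ¬M) is falsified — contradiction.
Both cases fail, so the formula is unsatisfiable.

The formula is unsatisfiable.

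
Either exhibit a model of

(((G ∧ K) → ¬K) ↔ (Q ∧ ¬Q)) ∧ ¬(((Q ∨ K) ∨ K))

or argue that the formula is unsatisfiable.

Case K = True: the conjunct ¬(((Q ∨ K) ∨ K)) becomes ¬((True ∨ True)) = False.
Case K = False: the formula simplifies to (Q ∧ ¬Q) ∧ ¬Q.
  Q = True: the conjunct ¬Q is False.
  Q = False: the conjunct Q is False.
Both cases fail — unsatisfiable.

No satisfying assignment exists.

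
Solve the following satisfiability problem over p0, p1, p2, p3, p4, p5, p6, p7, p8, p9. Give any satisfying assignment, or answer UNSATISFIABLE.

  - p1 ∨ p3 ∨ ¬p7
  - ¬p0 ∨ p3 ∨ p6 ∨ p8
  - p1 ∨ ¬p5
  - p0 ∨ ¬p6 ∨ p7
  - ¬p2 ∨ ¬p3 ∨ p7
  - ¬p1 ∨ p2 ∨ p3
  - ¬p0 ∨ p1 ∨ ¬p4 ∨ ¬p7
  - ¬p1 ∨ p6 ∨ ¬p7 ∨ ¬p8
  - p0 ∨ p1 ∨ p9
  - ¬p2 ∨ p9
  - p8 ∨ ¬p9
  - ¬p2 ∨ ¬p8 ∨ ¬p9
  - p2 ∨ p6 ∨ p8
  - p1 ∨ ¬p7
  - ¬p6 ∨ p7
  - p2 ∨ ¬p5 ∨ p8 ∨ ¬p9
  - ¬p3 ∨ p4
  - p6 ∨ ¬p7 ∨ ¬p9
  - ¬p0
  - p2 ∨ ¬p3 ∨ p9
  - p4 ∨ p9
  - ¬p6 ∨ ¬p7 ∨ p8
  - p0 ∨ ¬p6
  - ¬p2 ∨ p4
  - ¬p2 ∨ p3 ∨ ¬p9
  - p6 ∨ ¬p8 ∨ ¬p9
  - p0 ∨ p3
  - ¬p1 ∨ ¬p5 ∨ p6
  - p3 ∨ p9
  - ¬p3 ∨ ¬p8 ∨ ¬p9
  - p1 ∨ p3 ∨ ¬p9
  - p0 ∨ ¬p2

Case p0 = True:
  Clause (¬p0) is falsified — contradiction.
Case p0 = False:
  (p0 ∨ ¬p6) forces p6 = False.
  (p0 ∨ p3) forces p3 = True.
  (¬p3 ∨ p4) forces p4 = True.
  (p0 ∨ ¬p2) forces p2 = False.
  (p2 ∨ p6 ∨ p8) forces p8 = True.
  (p2 ∨ ¬p3 ∨ p9) forces p9 = True.
  Clause (p6 ∨ ¬p8 ∨ ¬p9) is falsified — contradiction.
Both cases fail, so the formula is unsatisfiable.

Unsatisfiable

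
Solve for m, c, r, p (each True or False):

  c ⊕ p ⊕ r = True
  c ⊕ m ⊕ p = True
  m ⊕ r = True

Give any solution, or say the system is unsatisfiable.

Adding constraints 1, 2, 3 mod 2: every variable appears an even number of times on the left, so the left side is 0.
But the right sides sum to 1 (mod 2). 0 ≠ 1 — the system is inconsistent.

Unsatisfiable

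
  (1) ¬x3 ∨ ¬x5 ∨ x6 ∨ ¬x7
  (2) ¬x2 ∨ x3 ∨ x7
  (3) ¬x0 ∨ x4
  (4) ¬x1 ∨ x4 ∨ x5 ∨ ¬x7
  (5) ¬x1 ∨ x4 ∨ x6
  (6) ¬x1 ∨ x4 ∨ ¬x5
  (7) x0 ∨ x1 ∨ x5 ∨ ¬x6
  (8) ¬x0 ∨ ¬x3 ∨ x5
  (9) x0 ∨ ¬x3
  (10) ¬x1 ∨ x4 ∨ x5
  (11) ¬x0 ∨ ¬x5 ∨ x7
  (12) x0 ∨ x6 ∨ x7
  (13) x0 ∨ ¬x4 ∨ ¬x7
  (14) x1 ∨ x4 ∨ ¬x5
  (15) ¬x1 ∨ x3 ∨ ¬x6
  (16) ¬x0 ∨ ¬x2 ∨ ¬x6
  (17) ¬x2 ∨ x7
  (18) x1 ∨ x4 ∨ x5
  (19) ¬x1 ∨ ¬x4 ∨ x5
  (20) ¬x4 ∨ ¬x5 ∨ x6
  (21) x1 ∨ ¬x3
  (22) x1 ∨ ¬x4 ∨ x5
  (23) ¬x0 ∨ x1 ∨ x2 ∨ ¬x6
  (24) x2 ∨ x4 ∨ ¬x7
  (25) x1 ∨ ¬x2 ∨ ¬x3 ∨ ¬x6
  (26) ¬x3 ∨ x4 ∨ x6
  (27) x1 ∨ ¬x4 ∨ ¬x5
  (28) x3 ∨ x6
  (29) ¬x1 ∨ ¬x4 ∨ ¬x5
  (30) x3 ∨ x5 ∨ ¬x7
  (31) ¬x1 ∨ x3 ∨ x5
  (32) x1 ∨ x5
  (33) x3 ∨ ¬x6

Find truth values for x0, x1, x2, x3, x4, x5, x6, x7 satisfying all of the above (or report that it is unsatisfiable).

Unsatisfiable

Case x3 = True:
  (x0 ∨ ¬x3) forces x0 = True.
  (¬x0 ∨ x4) forces x4 = True.
  (¬x0 ∨ ¬x3 ∨ x5) forces x5 = True.
  (¬x0 ∨ ¬x5 ∨ x7) forces x7 = True.
  (¬x3 ∨ ¬x5 ∨ x6 ∨ ¬x7) forces x6 = True.
  (¬x0 ∨ ¬x2 ∨ ¬x6) forces x2 = False.
  (x1 ∨ ¬x3) forces x1 = True.
  Clause (¬x1 ∨ ¬x4 ∨ ¬x5) is falsified — contradiction.
Case x3 = False:
  (x3 ∨ x6) forces x6 = True.
  Clause (x3 ∨ ¬x6) is falsified — contradiction.
Both cases fail, so the formula is unsatisfiable.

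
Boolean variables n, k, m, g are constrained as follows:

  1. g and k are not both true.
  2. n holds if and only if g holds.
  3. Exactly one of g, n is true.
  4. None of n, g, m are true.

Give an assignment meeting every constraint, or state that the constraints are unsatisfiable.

Case n = True:
  Constraint (4) is violated (n=T) — contradiction.
Case n = False:
  (2) with n=F forces g = False.
  Constraint (3) is violated (g=F, n=F) — contradiction.
Both cases fail — unsatisfiable.

UNSATISFIABLE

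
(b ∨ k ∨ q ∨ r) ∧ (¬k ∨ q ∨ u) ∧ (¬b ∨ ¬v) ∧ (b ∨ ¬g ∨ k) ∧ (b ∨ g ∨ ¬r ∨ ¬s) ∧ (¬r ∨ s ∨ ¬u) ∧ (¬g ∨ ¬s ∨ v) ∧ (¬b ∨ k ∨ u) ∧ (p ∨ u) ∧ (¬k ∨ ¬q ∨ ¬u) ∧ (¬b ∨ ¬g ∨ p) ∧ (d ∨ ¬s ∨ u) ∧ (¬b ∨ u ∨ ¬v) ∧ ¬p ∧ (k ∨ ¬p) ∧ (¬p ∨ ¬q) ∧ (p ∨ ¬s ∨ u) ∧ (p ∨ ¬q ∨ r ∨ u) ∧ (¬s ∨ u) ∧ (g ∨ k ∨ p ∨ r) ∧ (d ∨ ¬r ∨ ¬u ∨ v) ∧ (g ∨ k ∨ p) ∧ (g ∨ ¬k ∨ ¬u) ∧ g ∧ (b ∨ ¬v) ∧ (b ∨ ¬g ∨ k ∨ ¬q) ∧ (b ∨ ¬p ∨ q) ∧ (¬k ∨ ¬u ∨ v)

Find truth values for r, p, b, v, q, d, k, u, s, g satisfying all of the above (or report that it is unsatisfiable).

Unsatisfiable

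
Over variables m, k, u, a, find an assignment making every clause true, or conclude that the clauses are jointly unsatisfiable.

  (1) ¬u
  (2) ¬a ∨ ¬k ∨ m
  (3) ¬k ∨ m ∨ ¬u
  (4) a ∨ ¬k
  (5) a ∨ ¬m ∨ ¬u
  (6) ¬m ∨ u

Unit clause (¬u) forces u = False.
In (¬m ∨ u) only ¬m is left, so m = False.
Set k = False.
Set a = True.
Check each clause:
  (¬u): ¬u holds.
  (¬a ∨ ¬k ∨ m): ¬k holds.
  (¬k ∨ m ∨ ¬u): ¬k holds.
  (a ∨ ¬k): a holds.
  (a ∨ ¬m ∨ ¬u): a holds.
  (¬m ∨ u): ¬m holds.
All clauses satisfied.

m = False; k = False; u = False; a = True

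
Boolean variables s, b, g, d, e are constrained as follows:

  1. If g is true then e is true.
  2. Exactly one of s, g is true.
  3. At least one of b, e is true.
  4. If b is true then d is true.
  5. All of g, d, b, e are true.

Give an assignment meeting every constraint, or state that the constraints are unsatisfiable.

s=F, b=T, g=T, d=T, e=T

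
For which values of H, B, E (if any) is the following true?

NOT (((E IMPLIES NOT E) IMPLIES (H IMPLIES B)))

H=T, B=F, E=F

  NOT (((E IMPLIES NOT E) IMPLIES (H IMPLIES B))) = True
    (E IMPLIES NOT E) IMPLIES (H IMPLIES B) = False
      E IMPLIES NOT E = True
        NOT E = True
      H IMPLIES B = False
The formula evaluates to True.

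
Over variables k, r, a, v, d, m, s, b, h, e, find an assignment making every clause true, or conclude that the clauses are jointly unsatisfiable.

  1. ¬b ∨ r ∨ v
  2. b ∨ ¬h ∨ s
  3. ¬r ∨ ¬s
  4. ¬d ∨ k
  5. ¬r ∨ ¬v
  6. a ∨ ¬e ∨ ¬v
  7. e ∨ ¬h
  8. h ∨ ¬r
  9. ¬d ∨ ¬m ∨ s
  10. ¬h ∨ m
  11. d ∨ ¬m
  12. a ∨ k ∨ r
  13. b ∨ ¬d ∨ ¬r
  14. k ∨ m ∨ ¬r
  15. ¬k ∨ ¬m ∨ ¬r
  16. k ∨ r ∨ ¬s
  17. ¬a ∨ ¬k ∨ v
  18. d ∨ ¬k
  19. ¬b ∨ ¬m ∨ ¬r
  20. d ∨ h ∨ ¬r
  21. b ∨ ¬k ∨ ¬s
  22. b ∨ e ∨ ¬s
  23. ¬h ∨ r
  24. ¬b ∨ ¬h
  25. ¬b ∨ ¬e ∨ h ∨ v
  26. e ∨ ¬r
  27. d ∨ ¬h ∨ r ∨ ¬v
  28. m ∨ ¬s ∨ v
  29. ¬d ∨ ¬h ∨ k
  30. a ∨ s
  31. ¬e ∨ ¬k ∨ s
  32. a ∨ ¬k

k = False, r = False, a = True, v = True, d = False, m = False, s = False, b = False, h = False, e = False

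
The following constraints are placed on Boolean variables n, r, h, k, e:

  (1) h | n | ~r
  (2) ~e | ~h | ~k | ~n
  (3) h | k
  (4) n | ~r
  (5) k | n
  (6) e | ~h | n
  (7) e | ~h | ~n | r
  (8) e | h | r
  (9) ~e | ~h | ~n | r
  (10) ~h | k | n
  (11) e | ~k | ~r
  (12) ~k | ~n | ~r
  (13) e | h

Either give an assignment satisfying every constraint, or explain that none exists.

n=T; r=T; h=T; k=F; e=F

Set n = True.
Set r = True.
  then (~k | ~n | ~r) forces k = False.
  then (h | k) forces h = True.
Set e = False.
All clauses satisfied.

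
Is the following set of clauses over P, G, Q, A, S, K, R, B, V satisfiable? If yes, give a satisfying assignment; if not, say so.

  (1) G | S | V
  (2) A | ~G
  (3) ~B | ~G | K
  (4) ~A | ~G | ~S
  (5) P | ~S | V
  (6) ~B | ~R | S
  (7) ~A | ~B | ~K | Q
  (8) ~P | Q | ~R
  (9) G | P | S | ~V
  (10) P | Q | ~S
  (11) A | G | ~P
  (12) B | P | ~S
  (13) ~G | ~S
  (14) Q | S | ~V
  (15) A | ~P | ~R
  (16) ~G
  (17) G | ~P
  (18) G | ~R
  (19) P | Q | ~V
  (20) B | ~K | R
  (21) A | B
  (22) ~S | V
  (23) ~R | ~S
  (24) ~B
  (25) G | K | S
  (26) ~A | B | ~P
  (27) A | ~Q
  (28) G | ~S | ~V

Unsatisfiable — no assignment works.

Case B = True:
  Clause (~B) is falsified — contradiction.
Case B = False:
  (~G) forces G = False.
  (G | ~P) forces P = False.
  (B | P | ~S) forces S = False.
  (G | S | V) forces V = True.
  Clause (G | P | S | ~V) is falsified — contradiction.
Both cases fail, so the formula is unsatisfiable.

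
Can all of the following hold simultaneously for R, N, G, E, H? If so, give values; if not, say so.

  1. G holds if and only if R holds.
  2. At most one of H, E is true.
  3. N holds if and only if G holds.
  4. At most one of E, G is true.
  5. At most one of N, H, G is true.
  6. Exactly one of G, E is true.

R: False, N: False, G: False, E: True, H: False

  (1) G=F, R=F — same ✓
  (2) {H, E}: 1 true — at most one ✓
  (3) N=F, G=F — same ✓
  (4) {E, G}: 1 true — at most one ✓
  (5) {N, H, G}: 0 true — at most one ✓
  (6) {G, E}: 1 true — exactly one ✓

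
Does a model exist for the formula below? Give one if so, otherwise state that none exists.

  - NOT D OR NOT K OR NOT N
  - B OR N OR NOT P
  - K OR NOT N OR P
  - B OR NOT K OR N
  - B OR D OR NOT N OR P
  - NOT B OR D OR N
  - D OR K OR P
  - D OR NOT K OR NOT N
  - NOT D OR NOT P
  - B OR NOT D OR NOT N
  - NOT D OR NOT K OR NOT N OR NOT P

Set N = False.
Try P = True:
  (B OR N OR NOT P) forces B = True.
  (NOT B OR D OR N) forces D = True.
  clause (NOT D OR NOT P) is falsified — backtrack.
So P = False.
Set D = True.
Set B = False.
  then (B OR NOT K OR N) forces K = False.
All clauses satisfied.

N: False; P: False; D: True; B: False; K: False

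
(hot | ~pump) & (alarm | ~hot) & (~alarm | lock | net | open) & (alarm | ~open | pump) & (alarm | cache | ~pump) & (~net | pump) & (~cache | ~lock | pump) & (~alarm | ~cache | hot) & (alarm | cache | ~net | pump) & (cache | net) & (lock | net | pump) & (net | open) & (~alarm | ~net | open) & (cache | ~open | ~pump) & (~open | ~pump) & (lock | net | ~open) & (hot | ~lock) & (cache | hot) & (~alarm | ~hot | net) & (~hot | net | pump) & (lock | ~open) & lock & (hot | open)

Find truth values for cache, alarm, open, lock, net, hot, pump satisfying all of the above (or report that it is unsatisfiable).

The formula is unsatisfiable.

Case lock = True:
  (hot | ~lock) forces hot = True.
  (alarm | ~hot) forces alarm = True.
  (~alarm | ~hot | net) forces net = True.
  (~net | pump) forces pump = True.
  (~alarm | ~net | open) forces open = True.
  Clause (~open | ~pump) is falsified — contradiction.
Case lock = False:
  Clause (lock) is falsified — contradiction.
Both cases fail, so the formula is unsatisfiable.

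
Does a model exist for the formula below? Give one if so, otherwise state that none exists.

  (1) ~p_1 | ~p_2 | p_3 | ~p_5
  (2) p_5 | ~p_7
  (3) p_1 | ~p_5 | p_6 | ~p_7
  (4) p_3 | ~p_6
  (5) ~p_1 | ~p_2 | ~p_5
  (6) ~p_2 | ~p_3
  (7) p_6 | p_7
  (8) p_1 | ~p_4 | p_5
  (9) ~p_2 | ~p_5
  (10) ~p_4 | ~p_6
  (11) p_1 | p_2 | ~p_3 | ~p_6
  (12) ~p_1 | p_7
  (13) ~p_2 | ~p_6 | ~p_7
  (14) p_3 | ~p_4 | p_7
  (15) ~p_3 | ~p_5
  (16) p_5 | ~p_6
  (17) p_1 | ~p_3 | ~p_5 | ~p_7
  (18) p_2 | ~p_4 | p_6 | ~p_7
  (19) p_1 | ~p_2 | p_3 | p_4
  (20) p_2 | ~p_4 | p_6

Set p_1 = True.
  then (~p_1 | p_7) forces p_7 = True.
  then (p_5 | ~p_7) forces p_5 = True.
  then (~p_1 | ~p_2 | ~p_5) forces p_2 = False.
  then (~p_3 | ~p_5) forces p_3 = False.
  then (p_3 | ~p_6) forces p_6 = False.
  then (p_2 | ~p_4 | p_6 | ~p_7) forces p_4 = False.
All clauses satisfied.

p_1: True, p_2: False, p_3: False, p_4: False, p_5: True, p_6: False, p_7: True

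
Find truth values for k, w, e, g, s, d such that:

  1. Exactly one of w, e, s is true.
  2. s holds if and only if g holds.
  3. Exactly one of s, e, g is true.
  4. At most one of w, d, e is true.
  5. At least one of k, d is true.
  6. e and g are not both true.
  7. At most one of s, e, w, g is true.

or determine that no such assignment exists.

k = True, w = False, e = True, g = False, s = False, d = False

  (1) {w, e, s}: 1 true — exactly one ✓
  (2) s=F, g=F — same ✓
  (3) {s, e, g}: 1 true — exactly one ✓
  (4) {w, d, e}: 1 true — at most one ✓
  (5) {k, d}: 1 true — at least one ✓
  (6) e=T, g=F — not both ✓
  (7) {s, e, w, g}: 1 true — at most one ✓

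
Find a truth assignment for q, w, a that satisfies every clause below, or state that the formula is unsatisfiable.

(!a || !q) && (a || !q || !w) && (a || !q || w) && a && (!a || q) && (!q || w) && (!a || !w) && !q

UNSATISFIABLE

Case q = True:
  Clause (!q) is falsified — contradiction.
Case q = False:
  (a) forces a = True.
  Clause (!a || q) is falsified — contradiction.
Both cases fail, so the formula is unsatisfiable.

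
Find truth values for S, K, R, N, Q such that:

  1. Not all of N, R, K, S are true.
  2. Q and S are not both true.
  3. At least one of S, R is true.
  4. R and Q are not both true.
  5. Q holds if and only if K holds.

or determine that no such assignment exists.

S=T; K=F; R=F; N=F; Q=F

  (1) {N, R, K, S}: 1/4 true — not all ✓
  (2) Q=F, S=T — not both ✓
  (3) {S, R}: 1 true — at least one ✓
  (4) R=F, Q=F — not both ✓
  (5) Q=F, K=F — same ✓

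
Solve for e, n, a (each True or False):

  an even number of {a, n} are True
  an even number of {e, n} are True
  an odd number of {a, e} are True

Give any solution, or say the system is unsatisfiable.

Adding constraints 1, 2, 3 mod 2: every variable appears an even number of times on the left, so the left side is 0.
But the right sides sum to 1 (mod 2). 0 ≠ 1 — the system is inconsistent.

The formula is unsatisfiable.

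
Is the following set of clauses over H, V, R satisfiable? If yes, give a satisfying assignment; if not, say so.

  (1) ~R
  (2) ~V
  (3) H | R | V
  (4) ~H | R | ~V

Unit clause (~R) forces R = False.
Unit clause (~V) forces V = False.
In (H | R | V) only H is left, so H = True.
Check each clause:
  (~R): ~R holds.
  (~V): ~V holds.
  (H | R | V): H holds.
  (~H | R | ~V): ~V holds.
All clauses satisfied.

H=T, V=F, R=F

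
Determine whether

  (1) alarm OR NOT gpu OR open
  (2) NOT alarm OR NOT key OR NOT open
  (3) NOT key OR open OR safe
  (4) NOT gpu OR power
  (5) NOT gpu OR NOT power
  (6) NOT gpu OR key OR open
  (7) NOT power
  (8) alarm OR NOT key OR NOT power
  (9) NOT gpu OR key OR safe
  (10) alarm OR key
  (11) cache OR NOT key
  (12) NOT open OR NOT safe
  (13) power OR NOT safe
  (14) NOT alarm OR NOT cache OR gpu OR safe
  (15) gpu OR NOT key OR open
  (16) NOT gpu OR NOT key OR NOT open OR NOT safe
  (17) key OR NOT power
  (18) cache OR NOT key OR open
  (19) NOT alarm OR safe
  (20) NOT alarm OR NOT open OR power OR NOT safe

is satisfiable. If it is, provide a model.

Unit clause (NOT power) forces power = False.
In (power OR NOT safe) only NOT safe is left, so safe = False.
In (NOT alarm OR safe) only NOT alarm is left, so alarm = False.
In (NOT gpu OR power) only NOT gpu is left, so gpu = False.
In (alarm OR key) only key is left, so key = True.
In (cache OR NOT key) only cache is left, so cache = True.
In (gpu OR NOT key OR open) only open is left, so open = True.
All clauses satisfied.

power=F, gpu=F, safe=F, key=T, alarm=F, cache=T, open=T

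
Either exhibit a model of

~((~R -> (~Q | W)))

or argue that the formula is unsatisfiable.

W = False, Q = True, R = False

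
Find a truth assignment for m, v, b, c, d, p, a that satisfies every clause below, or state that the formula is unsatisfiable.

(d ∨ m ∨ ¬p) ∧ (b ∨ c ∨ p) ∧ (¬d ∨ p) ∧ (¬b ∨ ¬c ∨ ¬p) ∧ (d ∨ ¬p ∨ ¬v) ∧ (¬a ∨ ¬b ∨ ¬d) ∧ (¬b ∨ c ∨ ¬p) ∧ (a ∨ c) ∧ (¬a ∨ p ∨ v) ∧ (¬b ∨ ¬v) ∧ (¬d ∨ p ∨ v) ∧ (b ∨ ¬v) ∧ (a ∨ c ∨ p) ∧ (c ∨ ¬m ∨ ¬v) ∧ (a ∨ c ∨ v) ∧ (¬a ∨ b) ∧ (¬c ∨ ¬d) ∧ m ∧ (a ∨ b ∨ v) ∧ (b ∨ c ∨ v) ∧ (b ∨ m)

Unit clause (m) forces m = True.
Try v = True:
  (¬b ∨ ¬v) forces b = False.
  clause (b ∨ ¬v) is falsified — backtrack.
So v = False.
Set b = True.
Try c = False:
  (¬b ∨ c ∨ ¬p) forces p = False.
  (¬d ∨ p) forces d = False.
  (a ∨ c) forces a = True.
  clause (¬a ∨ p ∨ v) is falsified — backtrack.
So c = True.
  then (¬b ∨ ¬c ∨ ¬p) forces p = False.
  then (¬a ∨ p ∨ v) forces a = False.
  then (¬d ∨ p ∨ v) forces d = False.
All clauses satisfied.

m = True; v = False; b = True; c = True; d = False; p = False; a = False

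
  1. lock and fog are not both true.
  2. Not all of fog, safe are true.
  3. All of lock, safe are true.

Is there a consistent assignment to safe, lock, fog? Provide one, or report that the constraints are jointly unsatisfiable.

safe=T; lock=T; fog=F

  (1) lock=T, fog=F — not both ✓
  (2) {fog, safe}: 1/2 true — not all ✓
  (3) {lock, safe}: all 2 true ✓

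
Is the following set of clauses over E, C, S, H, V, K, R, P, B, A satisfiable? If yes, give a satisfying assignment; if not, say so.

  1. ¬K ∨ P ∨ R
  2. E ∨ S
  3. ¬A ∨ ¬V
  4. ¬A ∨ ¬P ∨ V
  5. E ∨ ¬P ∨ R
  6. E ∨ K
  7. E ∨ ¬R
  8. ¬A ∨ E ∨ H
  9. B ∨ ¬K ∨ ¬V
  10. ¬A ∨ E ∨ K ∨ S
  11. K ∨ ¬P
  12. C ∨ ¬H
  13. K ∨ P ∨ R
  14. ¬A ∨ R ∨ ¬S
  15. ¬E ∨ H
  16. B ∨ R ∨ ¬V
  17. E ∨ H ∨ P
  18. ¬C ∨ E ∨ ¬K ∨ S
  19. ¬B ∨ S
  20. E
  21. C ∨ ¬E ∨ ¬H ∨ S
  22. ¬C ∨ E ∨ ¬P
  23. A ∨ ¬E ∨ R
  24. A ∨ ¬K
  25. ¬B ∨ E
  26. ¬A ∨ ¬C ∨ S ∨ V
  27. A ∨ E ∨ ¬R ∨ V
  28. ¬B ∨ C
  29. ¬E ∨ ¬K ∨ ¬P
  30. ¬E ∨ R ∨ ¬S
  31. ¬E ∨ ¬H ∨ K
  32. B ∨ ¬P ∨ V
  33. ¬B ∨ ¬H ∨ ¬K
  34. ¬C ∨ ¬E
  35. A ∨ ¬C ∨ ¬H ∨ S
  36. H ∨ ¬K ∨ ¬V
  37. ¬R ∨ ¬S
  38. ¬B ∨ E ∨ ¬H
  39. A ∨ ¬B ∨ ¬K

Case E = True:
  (¬E ∨ H) forces H = True.
  (C ∨ ¬H) forces C = True.
  Clause (¬C ∨ ¬E) is falsified — contradiction.
Case E = False:
  Clause (E) is falsified — contradiction.
Both cases fail, so the formula is unsatisfiable.

No satisfying assignment exists.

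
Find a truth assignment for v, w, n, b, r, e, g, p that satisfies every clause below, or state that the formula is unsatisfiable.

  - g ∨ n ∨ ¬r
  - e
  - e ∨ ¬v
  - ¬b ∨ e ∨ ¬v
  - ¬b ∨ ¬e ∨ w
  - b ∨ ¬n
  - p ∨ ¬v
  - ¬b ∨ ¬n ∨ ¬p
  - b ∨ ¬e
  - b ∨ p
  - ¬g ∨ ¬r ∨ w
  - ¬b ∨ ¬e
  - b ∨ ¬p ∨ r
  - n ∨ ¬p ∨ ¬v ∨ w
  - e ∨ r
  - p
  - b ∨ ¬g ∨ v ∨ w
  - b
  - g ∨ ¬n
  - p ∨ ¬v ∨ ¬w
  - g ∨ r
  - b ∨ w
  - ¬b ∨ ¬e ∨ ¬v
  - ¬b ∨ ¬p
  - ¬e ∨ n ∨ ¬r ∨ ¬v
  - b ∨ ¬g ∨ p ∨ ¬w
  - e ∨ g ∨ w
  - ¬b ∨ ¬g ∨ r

Unsatisfiable — no assignment works.

Case b = True:
  (e) forces e = True.
  Clause (¬b ∨ ¬e) is falsified — contradiction.
Case b = False:
  Clause (b) is falsified — contradiction.
Both cases fail, so the formula is unsatisfiable.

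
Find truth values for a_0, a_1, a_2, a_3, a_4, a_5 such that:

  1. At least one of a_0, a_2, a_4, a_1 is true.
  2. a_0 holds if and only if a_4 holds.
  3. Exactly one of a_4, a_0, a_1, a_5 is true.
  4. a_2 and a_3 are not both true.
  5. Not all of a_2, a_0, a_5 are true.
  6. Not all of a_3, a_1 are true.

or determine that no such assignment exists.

a_0=F; a_1=F; a_2=T; a_3=F; a_4=F; a_5=T

  (1) {a_0, a_2, a_4, a_1}: 1 true — at least one ✓
  (2) a_0=F, a_4=F — same ✓
  (3) {a_4, a_0, a_1, a_5}: 1 true — exactly one ✓
  (4) a_2=T, a_3=F — not both ✓
  (5) {a_2, a_0, a_5}: 2/3 true — not all ✓
  (6) {a_3, a_1}: 0/2 true — not all ✓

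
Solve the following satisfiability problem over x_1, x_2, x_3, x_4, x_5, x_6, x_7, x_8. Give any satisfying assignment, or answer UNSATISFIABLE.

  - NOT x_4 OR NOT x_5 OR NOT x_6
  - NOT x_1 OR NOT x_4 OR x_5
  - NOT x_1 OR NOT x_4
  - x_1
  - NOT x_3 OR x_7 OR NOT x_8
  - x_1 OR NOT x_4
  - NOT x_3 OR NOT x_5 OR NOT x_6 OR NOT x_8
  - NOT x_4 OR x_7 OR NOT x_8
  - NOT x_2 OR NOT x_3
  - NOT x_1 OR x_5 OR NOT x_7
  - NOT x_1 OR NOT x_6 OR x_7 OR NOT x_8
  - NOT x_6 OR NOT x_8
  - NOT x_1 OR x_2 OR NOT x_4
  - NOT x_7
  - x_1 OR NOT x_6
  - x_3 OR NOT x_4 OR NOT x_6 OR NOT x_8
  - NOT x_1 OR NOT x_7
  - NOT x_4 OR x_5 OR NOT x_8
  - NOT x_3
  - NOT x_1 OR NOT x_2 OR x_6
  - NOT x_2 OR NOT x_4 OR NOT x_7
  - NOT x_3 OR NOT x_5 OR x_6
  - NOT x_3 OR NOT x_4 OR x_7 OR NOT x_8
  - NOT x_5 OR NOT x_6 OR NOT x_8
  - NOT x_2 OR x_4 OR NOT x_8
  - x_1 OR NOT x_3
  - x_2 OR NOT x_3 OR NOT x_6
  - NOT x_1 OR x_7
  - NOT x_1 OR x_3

Unsatisfiable — no assignment works.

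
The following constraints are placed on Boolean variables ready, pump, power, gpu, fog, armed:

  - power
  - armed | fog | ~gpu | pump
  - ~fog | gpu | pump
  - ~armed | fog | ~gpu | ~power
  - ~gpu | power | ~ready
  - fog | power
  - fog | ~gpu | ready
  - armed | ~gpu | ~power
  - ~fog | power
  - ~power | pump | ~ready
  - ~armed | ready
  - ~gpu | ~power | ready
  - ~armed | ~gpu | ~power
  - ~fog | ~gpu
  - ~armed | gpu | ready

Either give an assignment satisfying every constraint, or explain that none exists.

ready = False; pump = False; power = True; gpu = False; fog = False; armed = False

Unit clause (power) forces power = True.
Set ready = False.
  then (~armed | ready) forces armed = False.
  then (~gpu | ~power | ready) forces gpu = False.
Set pump = False.
  then (~fog | gpu | pump) forces fog = False.
All clauses satisfied.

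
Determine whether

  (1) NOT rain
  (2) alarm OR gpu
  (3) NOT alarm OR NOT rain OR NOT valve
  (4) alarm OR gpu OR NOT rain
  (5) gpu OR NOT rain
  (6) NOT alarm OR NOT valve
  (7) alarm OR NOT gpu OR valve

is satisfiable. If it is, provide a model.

gpu = False, rain = False, valve = False, alarm = True

Unit clause (NOT rain) forces rain = False.
Set gpu = False.
  then (alarm OR gpu) forces alarm = True.
  then (NOT alarm OR NOT valve) forces valve = False.
All clauses satisfied.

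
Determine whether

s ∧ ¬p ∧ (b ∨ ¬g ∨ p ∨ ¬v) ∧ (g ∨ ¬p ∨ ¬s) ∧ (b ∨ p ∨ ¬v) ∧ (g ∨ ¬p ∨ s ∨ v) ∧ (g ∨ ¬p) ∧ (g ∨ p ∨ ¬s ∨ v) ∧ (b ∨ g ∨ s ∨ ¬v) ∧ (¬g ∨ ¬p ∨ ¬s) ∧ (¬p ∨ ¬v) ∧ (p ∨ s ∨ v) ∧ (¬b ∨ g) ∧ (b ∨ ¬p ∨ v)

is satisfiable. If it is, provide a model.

b = True; v = True; g = True; s = True; p = False

Unit clause (s) forces s = True.
Unit clause (¬p) forces p = False.
Set b = True.
  then (¬b ∨ g) forces g = True.
Set v = True.
All clauses satisfied.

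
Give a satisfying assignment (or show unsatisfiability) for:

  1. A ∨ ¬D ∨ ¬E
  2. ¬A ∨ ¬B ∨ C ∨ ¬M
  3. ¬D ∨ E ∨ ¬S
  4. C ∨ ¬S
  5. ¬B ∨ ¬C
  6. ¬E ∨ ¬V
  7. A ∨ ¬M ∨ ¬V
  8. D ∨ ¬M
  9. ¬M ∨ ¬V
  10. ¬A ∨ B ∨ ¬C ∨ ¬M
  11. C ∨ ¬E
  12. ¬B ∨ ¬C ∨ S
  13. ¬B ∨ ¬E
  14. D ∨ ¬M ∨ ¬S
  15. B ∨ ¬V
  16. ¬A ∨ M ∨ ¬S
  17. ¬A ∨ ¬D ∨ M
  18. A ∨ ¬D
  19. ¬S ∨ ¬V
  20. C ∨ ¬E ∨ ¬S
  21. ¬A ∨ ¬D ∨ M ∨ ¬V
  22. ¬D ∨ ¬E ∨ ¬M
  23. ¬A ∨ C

S = False, E = True, B = False, V = False, C = True, D = False, A = False, M = False

Set S = False.
Set E = True.
  then (¬E ∨ ¬V) forces V = False.
  then (C ∨ ¬E) forces C = True.
  then (¬B ∨ ¬C ∨ S) forces B = False.
Set D = False.
  then (D ∨ ¬M) forces M = False.
Set A = False.
All clauses satisfied.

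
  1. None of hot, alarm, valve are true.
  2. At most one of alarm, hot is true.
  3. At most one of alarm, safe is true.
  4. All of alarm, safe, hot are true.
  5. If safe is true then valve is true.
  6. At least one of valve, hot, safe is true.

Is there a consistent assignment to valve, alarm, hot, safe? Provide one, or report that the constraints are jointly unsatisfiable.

Case alarm = True:
  Constraint (1) is violated (alarm=T) — contradiction.
Case alarm = False:
  Constraint (4) is violated (alarm=F) — contradiction.
Both cases fail — unsatisfiable.

UNSATISFIABLE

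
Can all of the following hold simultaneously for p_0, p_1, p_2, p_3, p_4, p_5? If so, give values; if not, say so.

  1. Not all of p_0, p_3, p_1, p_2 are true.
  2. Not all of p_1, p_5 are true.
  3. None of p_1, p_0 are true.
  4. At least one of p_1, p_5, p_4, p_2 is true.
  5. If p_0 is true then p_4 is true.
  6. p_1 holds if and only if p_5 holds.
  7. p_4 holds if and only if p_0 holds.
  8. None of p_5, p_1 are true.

p_0: False, p_1: False, p_2: True, p_3: True, p_4: False, p_5: False

  (1) {p_0, p_3, p_1, p_2}: 2/4 true — not all ✓
  (2) {p_1, p_5}: 0/2 true — not all ✓
  (3) {p_1, p_0}: 0 true — none ✓
  (4) {p_1, p_5, p_4, p_2}: 1 true — at least one ✓
  (5) p_0=F ⇒ p_4: vacuous ✓
  (6) p_1=F, p_5=F — same ✓
  (7) p_4=F, p_0=F — same ✓
  (8) {p_5, p_1}: 0 true — none ✓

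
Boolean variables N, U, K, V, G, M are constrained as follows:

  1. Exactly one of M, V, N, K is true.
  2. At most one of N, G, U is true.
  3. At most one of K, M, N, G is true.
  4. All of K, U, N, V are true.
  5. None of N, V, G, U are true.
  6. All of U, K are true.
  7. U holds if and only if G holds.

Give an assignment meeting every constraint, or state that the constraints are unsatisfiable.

Case N = True:
  Constraint (5) is violated (N=T) — contradiction.
Case N = False:
  Constraint (4) is violated (N=F) — contradiction.
Both cases fail — unsatisfiable.

No satisfying assignment exists.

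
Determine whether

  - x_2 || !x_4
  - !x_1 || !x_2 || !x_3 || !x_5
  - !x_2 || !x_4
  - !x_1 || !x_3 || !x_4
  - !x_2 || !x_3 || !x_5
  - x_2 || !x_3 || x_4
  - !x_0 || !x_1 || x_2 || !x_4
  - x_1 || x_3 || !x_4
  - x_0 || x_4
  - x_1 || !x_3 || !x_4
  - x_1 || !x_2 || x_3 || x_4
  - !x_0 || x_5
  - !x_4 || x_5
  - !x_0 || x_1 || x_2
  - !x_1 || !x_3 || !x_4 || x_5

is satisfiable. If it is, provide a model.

x_0 = True, x_1 = True, x_2 = True, x_3 = False, x_4 = False, x_5 = True

Try x_0 = False:
  (x_0 || x_4) forces x_4 = True.
  (x_2 || !x_4) forces x_2 = True.
  clause (!x_2 || !x_4) is falsified — backtrack.
So x_0 = True.
  then (!x_0 || x_5) forces x_5 = True.
Set x_1 = True.
Set x_2 = True.
  then (!x_1 || !x_2 || !x_3 || !x_5) forces x_3 = False.
  then (!x_2 || !x_4) forces x_4 = False.
All clauses satisfied.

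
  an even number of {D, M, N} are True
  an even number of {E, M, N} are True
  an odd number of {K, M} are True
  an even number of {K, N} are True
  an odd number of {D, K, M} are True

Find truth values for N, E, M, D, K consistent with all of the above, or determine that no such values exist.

The formula is unsatisfiable.

Adding constraints 1, 4, 5 mod 2: every variable appears an even number of times on the left, so the left side is 0.
But the right sides sum to 1 (mod 2). 0 ≠ 1 — the system is inconsistent.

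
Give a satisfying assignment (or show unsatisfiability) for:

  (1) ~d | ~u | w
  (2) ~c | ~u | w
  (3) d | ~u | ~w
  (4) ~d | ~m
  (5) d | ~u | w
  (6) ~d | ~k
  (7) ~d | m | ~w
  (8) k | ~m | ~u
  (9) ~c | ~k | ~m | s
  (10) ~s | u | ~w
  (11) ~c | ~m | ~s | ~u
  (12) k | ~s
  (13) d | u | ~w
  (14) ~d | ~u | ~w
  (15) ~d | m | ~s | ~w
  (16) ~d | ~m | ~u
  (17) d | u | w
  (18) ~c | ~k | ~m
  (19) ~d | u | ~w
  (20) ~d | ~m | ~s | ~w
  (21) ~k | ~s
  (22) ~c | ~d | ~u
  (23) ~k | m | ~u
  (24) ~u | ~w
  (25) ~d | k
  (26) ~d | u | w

No satisfying assignment exists.

Case d = True:
  (~d | ~m) forces m = False.
  (~d | ~k) forces k = False.
  Clause (~d | k) is falsified — contradiction.
Case d = False:
  If u = True:
    (d | ~u | ~w) forces w = False.
    clause (d | ~u | w) is falsified.
  If u = False:
    (d | u | ~w) forces w = False.
    clause (d | u | w) is falsified.
  Every sub-case reaches a contradiction.
Both cases fail, so the formula is unsatisfiable.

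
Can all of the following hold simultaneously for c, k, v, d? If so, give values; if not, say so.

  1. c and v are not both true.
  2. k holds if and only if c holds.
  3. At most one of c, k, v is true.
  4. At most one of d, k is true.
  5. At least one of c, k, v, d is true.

c=F; k=F; v=T; d=F

  (1) c=F, v=T — not both ✓
  (2) k=F, c=F — same ✓
  (3) {c, k, v}: 1 true — at most one ✓
  (4) {d, k}: 0 true — at most one ✓
  (5) {c, k, v, d}: 1 true — at least one ✓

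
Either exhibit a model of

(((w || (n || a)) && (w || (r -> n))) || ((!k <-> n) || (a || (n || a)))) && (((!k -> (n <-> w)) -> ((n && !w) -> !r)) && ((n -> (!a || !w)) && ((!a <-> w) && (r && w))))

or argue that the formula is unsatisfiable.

a=F; n=T; w=T; k=T; r=T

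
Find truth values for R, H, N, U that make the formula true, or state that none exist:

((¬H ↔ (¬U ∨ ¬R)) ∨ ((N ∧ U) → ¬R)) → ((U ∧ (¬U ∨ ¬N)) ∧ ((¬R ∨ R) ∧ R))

R = True; H = False; N = True; U = True

  ((¬H ↔ (¬U ∨ ¬R)) ∨ ((N ∧ U) → ¬R)) → ((U ∧ (¬U ∨ ¬N)) ∧ ((¬R ∨ R) ∧ R)) = True
    (¬H ↔ (¬U ∨ ¬R)) ∨ ((N ∧ U) → ¬R) = False
      ¬H ↔ (¬U ∨ ¬R) = False
        ¬H = True
        ¬U ∨ ¬R = False
          ¬U = False
          ¬R = False
      (N ∧ U) → ¬R = False
        N ∧ U = True
        ¬R = False
    (U ∧ (¬U ∨ ¬N)) ∧ ((¬R ∨ R) ∧ R) = False
      U ∧ (¬U ∨ ¬N) = False
        ¬U ∨ ¬N = False
          ¬U = False
          ¬N = False
      (¬R ∨ R) ∧ R = True
        ¬R ∨ R = True
          ¬R = False
The formula evaluates to True.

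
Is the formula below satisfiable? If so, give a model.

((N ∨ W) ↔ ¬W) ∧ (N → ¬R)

N: True, R: False, W: False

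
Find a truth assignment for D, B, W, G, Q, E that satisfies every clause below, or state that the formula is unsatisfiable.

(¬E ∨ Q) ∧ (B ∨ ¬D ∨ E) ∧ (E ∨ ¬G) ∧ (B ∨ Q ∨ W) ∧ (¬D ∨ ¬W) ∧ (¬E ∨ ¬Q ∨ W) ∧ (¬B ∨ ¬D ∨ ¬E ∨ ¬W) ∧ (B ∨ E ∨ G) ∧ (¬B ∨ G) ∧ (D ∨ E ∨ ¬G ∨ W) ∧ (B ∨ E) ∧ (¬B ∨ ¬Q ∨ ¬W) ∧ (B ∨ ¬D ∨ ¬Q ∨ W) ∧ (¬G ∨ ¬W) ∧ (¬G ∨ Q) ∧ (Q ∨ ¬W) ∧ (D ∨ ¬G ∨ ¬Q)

Set D = False.
Try B = True:
  (¬B ∨ G) forces G = True.
  (E ∨ ¬G) forces E = True.
  (¬E ∨ Q) forces Q = True.
  clause (D ∨ ¬G ∨ ¬Q) is falsified — backtrack.
So B = False.
  then (B ∨ E) forces E = True.
  then (¬E ∨ Q) forces Q = True.
  then (¬E ∨ ¬Q ∨ W) forces W = True.
  then (¬G ∨ ¬W) forces G = False.
All clauses satisfied.

D = False, B = False, W = True, G = False, Q = True, E = True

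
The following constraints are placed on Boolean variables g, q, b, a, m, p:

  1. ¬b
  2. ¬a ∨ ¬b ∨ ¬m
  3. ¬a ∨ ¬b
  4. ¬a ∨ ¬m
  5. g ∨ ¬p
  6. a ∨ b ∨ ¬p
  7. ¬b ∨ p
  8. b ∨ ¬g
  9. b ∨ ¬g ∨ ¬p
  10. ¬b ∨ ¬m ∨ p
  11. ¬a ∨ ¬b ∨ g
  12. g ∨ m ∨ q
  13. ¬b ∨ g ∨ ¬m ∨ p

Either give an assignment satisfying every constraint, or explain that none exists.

g = False; q = True; b = False; a = False; m = True; p = False

Unit clause (¬b) forces b = False.
In (b ∨ ¬g) only ¬g is left, so g = False.
In (g ∨ ¬p) only ¬p is left, so p = False.
Set q = True.
Set a = False.
Set m = True.
All clauses satisfied.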